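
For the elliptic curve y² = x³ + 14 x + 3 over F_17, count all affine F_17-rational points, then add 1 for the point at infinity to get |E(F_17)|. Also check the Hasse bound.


Affine points = {(1, 1), (1, 16), (3, 2), (3, 15), (4, 2), (4, 15), (7, 6), (7, 11), (8, 7), (8, 10), (9, 5), (9, 12), (10, 2), (10, 15), (11, 3), (11, 14), (13, 6), (13, 11), (14, 6), (14, 11), (15, 1), (15, 16)}; affine count = 22; |E(F_17)| = 23.

Discriminant check: Δ ∝ 4a³ + 27b² = 4·14³ + 27·3² = 4·2744 + 27·9 ≡ 16 (mod 17). Nonzero ⇒ E is nonsingular.
For each x ∈ F_17, compute rhs = x³ + 14·x + 3 mod 17, then count y ∈ F_17 with y² ≡ rhs.
  x = 0: rhs = 3, matching y values: none (0 points).
  x = 1: rhs = 1, matching y values: 1, 16 (2 points).
  x = 2: rhs = 5, matching y values: none (0 points).
  x = 3: rhs = 4, matching y values: 2, 15 (2 points).
  x = 4: rhs = 4, matching y values: 2, 15 (2 points).
  x = 5: rhs = 11, matching y values: none (0 points).
  x = 6: rhs = 14, matching y values: none (0 points).
  x = 7: rhs = 2, matching y values: 6, 11 (2 points).
  x = 8: rhs = 15, matching y values: 7, 10 (2 points).
  x = 9: rhs = 8, matching y values: 5, 12 (2 points).
  x = 10: rhs = 4, matching y values: 2, 15 (2 points).
  x = 11: rhs = 9, matching y values: 3, 14 (2 points).
  x = 12: rhs = 12, matching y values: none (0 points).
  x = 13: rhs = 2, matching y values: 6, 11 (2 points).
  x = 14: rhs = 2, matching y values: 6, 11 (2 points).
  x = 15: rhs = 1, matching y values: 1, 16 (2 points).
  x = 16: rhs = 5, matching y values: none (0 points).
Total affine count: 22.
Full point count |E(F_17)| = 22 + 1 = 23.
Hasse bound: |23 − (17+1)| = |5| = 5 ≤ 2√17 ≈ 8.2462 ✓.


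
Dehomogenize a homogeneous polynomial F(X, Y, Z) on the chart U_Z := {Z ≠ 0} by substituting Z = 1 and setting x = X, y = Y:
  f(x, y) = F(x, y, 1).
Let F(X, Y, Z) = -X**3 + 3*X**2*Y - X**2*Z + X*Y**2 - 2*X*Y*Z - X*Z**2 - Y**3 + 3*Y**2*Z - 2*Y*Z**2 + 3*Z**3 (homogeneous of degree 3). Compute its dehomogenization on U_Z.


f(x, y) = -x**3 + 3*x**2*y - x**2 + x*y**2 - 2*x*y - x - y**3 + 3*y**2 - 2*y + 3

On U_Z we set Z = 1. Each monomial c·X^i·Y^j·Z^k in F becomes c·x^i·y^j·1^k = c·x^i·y^j.
Substituting Z = 1: F(X, Y, 1) = -x**3 + 3*x**2*y - x**2 + x*y**2 - 2*x*y - x - y**3 + 3*y**2 - 2*y + 3.
Note: deg(f) ≤ deg(F) = 3; strict inequality happens when F is divisible by Z (lost terms).


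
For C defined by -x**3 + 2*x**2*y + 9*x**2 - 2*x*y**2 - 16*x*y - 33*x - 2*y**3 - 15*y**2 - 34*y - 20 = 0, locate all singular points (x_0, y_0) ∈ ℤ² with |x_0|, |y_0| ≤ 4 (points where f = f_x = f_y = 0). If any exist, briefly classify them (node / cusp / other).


Singular points: {(1, -3)}; classification: cusp.

Compute partial derivatives:
  f_x = -3*x**2 + 4*x*y + 18*x - 2*y**2 - 16*y - 33.
  f_y = 2*x**2 - 4*x*y - 16*x - 6*y**2 - 30*y - 34.
Scan x_0 ∈ {−4, ..., 4}. For each x_0, f_y(x_0, y) is a polynomial in y; find its integer roots y ∈ {−4, ..., 4}, then test f_x and f at those candidates.
  x = -4: f_y(-4, y) = -6*y**2 - 14*y + 62; no integer root y with |y| ≤ 4.
  x = -3: f_y(-3, y) = -6*y**2 - 18*y + 32; no integer root y with |y| ≤ 4.
  x = -2: f_y(-2, y) = -6*y**2 - 22*y + 6; no integer root y with |y| ≤ 4.
  x = -1: f_y(-1, y) = -6*y**2 - 26*y - 16; no integer root y with |y| ≤ 4.
  x = 0: f_y(0, y) = -6*y**2 - 30*y - 34; no integer root y with |y| ≤ 4.
  x = 1: f_y(1, y) = -6*y**2 - 34*y - 48; vanishes at y ∈ {-3}. (1, -3): f_x = 0, f = 0 — SINGULAR.
  x = 2: f_y(2, y) = -6*y**2 - 38*y - 58; no integer root y with |y| ≤ 4.
  x = 3: f_y(3, y) = -6*y**2 - 42*y - 64; no integer root y with |y| ≤ 4.
  x = 4: f_y(4, y) = -6*y**2 - 46*y - 66; no integer root y with |y| ≤ 4.
Only singular point on the grid: (1, -3).
Classify: substitute x = 1 + u, y = -3 + v and expand: f = -u**3 + 2*u**2*v - 2*u*v**2 - 2*v**3 + v**2.
No constant or linear terms (consistent with a singular point). Quadratic part: v**2. Cubic part: -u**3 + 2*u**2*v - 2*u*v**2 - 2*v**3.
The quadratic part v**2 is a perfect square, so there is a single (double) tangent line v = 0, i.e. y = -3. Restricting the cubic part to that line (v = 0) leaves -u**3 ≠ 0, so f is not divisible by v and the branch is v² ≈ u**3 to lowest order — this is a cusp.
Classification: cusp.


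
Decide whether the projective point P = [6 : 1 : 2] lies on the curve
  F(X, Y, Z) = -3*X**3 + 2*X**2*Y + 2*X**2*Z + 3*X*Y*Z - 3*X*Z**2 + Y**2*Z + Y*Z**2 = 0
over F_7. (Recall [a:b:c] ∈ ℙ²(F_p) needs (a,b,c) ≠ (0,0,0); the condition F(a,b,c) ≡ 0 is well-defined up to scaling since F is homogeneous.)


F(6,1,2) ≡ 0 (mod 7); P is on the curve.

Evaluate F(6, 1, 2) term-by-term (mod 7).
  -3*X**3 ↦ -3·216·1·1 = -648
  2*X**2*Y ↦ 2·36·1·1 = 72
  2*X**2*Z ↦ 2·36·1·2 = 144
  3*X*Y*Z ↦ 3·6·1·2 = 36
  -3*X*Z**2 ↦ -3·6·1·4 = -72
  Y**2*Z ↦ 1·1·1·2 = 2
  Y*Z**2 ↦ 1·1·1·4 = 4
Sum: F(6, 1, 2) = (-648) + (72) + (144) + (36) + (-72) + (2) + (4) = -462.
Reducing mod 7: -462 ≡ 0 (mod 7).
Since F(a, b, c) ≡ 0 (mod 7), P lies on the curve.


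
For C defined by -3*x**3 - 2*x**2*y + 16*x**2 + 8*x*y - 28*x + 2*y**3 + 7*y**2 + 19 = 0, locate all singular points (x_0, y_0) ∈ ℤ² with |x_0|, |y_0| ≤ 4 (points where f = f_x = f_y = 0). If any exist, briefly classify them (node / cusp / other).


Singular points: {(2, -1)}; classification: cusp.

Compute partial derivatives:
  f_x = -9*x**2 - 4*x*y + 32*x + 8*y - 28.
  f_y = -2*x**2 + 8*x + 6*y**2 + 14*y.
Scan x_0 ∈ {−4, ..., 4}. For each x_0, f_y(x_0, y) is a polynomial in y; find its integer roots y ∈ {−4, ..., 4}, then test f_x and f at those candidates.
  x = -4: f_y(-4, y) = 6*y**2 + 14*y - 64; no integer root y with |y| ≤ 4.
  x = -3: f_y(-3, y) = 6*y**2 + 14*y - 42; no integer root y with |y| ≤ 4.
  x = -2: f_y(-2, y) = 6*y**2 + 14*y - 24; no integer root y with |y| ≤ 4.
  x = -1: f_y(-1, y) = 6*y**2 + 14*y - 10; no integer root y with |y| ≤ 4.
  x = 0: f_y(0, y) = 6*y**2 + 14*y; vanishes at y ∈ {0}. (0, 0): f_x = -28 ≠ 0.
  x = 1: f_y(1, y) = 6*y**2 + 14*y + 6; no integer root y with |y| ≤ 4.
  x = 2: f_y(2, y) = 6*y**2 + 14*y + 8; vanishes at y ∈ {-1}. (2, -1): f_x = 0, f = 0 — SINGULAR.
  x = 3: f_y(3, y) = 6*y**2 + 14*y + 6; no integer root y with |y| ≤ 4.
  x = 4: f_y(4, y) = 6*y**2 + 14*y; vanishes at y ∈ {0}. (4, 0): f_x = -44 ≠ 0.
Only singular point on the grid: (2, -1).
Classify: substitute x = 2 + u, y = -1 + v and expand: f = -3*u**3 - 2*u**2*v + 2*v**3 + v**2.
No constant or linear terms (consistent with a singular point). Quadratic part: v**2. Cubic part: -3*u**3 - 2*u**2*v + 2*v**3.
The quadratic part v**2 is a perfect square, so there is a single (double) tangent line v = 0, i.e. y = -1. Restricting the cubic part to that line (v = 0) leaves -3*u**3 ≠ 0, so f is not divisible by v and the branch is v² ≈ 3*u**3 to lowest order — this is a cusp.
Classification: cusp.


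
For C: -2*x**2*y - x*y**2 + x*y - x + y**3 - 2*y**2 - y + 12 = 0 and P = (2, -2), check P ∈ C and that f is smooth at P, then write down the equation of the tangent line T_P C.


Tangent line at P: 9*x + 21*y + 24 = 0.

Step 1: f(2, -2) = 0, so P lies on C.
Step 2: partial derivatives
  f_x(x, y) = -4*x*y - y**2 + y - 1, f_y(x, y) = -2*x**2 - 2*x*y + x + 3*y**2 - 4*y - 1.
  f_x(P) = 9, f_y(P) = 21 (gradient nonzero, so P is smooth).
Step 3: tangent line at P: 9·(x − 2) + 21·(y − -2) = 0.
Expanding: 9*x + 21*y + 24 = 0.


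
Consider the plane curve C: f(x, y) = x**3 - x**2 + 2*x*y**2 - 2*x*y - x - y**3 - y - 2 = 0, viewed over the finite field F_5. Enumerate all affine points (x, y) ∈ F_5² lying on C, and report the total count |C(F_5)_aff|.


Affine F_5-points: {(0, 4), (1, 1), (2, 0), (2, 4), (3, 2), (4, 1), (4, 3), (4, 4)}; count = 8.

For each of the 25 pairs (x, y) ∈ F_5², evaluate f(x, y) mod 5. Record the zeros.
  x = 0: [0↦3, 1↦1, 2↦3, 3↦3, 4↦0]  zeros at y ∈ {4}
  x = 1: [0↦2, 1↦0, 2↦1, 3↦4, 4↦3]  zeros at y ∈ {1}
  x = 2: [0↦0, 1↦3, 2↦3, 3↦4, 4↦0]  zeros at y ∈ {0, 4}
  x = 3: [0↦3, 1↦1, 2↦0, 3↦4, 4↦2]  zeros at y ∈ {2}
  x = 4: [0↦2, 1↦0, 2↦3, 3↦0, 4↦0]  zeros at y ∈ {1, 3, 4}
Collecting zeros: affine points = {(0, 4), (1, 1), (2, 0), (2, 4), (3, 2), (4, 1), (4, 3), (4, 4)}.
Total count |C(F_5)_aff| = 8.


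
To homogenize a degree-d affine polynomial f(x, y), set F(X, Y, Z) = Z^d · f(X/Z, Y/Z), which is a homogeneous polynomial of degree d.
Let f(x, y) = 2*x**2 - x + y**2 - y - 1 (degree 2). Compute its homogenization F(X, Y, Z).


F(X, Y, Z) = 2*X**2 - X*Z + Y**2 - Y*Z - Z**2

deg(f) = 2.
Substitute x = X/Z, y = Y/Z into f, then multiply by Z^2.
  monomial 2·x^2·y^0 ↦ 2·X^2·Y^0·Z^0.
  monomial -1·x^1·y^0 ↦ -1·X^1·Y^0·Z^1.
  monomial 1·x^0·y^2 ↦ 1·X^0·Y^2·Z^0.
  monomial -1·x^0·y^1 ↦ -1·X^0·Y^1·Z^1.
  monomial -1·x^0·y^0 ↦ -1·X^0·Y^0·Z^2.
Collecting: F(X, Y, Z) = 2*X**2 - X*Z + Y**2 - Y*Z - Z**2.


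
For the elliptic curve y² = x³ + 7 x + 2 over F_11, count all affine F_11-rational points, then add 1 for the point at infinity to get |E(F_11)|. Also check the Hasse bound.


Affine points = {(7, 3), (7, 8), (8, 3), (8, 8), (10, 4), (10, 7)}; affine count = 6; |E(F_11)| = 7.

Discriminant check: Δ ∝ 4a³ + 27b² = 4·7³ + 27·2² = 4·343 + 27·4 ≡ 6 (mod 11). Nonzero ⇒ E is nonsingular.
For each x ∈ F_11, compute rhs = x³ + 7·x + 2 mod 11, then count y ∈ F_11 with y² ≡ rhs.
  x = 0: rhs = 2, matching y values: none (0 points).
  x = 1: rhs = 10, matching y values: none (0 points).
  x = 2: rhs = 2, matching y values: none (0 points).
  x = 3: rhs = 6, matching y values: none (0 points).
  x = 4: rhs = 6, matching y values: none (0 points).
  x = 5: rhs = 8, matching y values: none (0 points).
  x = 6: rhs = 7, matching y values: none (0 points).
  x = 7: rhs = 9, matching y values: 3, 8 (2 points).
  x = 8: rhs = 9, matching y values: 3, 8 (2 points).
  x = 9: rhs = 2, matching y values: none (0 points).
  x = 10: rhs = 5, matching y values: 4, 7 (2 points).
Total affine count: 6.
Full point count |E(F_11)| = 6 + 1 = 7.
Hasse bound: |7 − (11+1)| = |-5| = 5 ≤ 2√11 ≈ 6.6332 ✓.


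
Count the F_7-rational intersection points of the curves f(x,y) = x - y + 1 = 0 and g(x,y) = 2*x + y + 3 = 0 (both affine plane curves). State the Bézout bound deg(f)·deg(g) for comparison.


Common zeros: {(1, 2)}; count = 1; Bézout bound = 1.

deg(f) = 1, deg(g) = 1, so Bézout bound = 1.
Scan x ∈ F_7. For each x, list the y ∈ F_7 with f(x, y) ≡ 0 and those with g(x, y) ≡ 0 (mod 7); the common zeros in that column are the intersection.
  x = 0: f ≡ 0 at y ∈ {1}; g ≡ 0 at y ∈ {4}; common: ∅.
  x = 1: f ≡ 0 at y ∈ {2}; g ≡ 0 at y ∈ {2}; common: {2}.
  x = 2: f ≡ 0 at y ∈ {3}; g ≡ 0 at y ∈ {0}; common: ∅.
  x = 3: f ≡ 0 at y ∈ {4}; g ≡ 0 at y ∈ {5}; common: ∅.
  x = 4: f ≡ 0 at y ∈ {5}; g ≡ 0 at y ∈ {3}; common: ∅.
  x = 5: f ≡ 0 at y ∈ {6}; g ≡ 0 at y ∈ {1}; common: ∅.
  x = 6: f ≡ 0 at y ∈ {0}; g ≡ 0 at y ∈ {6}; common: ∅.
Collecting: common zeros = {(1, 2)}, so the count is 1.
Comparison with the Bézout bound: 1 ≤ 1 = deg(f)·deg(g), as expected for curves with no common component (the bound is attained).


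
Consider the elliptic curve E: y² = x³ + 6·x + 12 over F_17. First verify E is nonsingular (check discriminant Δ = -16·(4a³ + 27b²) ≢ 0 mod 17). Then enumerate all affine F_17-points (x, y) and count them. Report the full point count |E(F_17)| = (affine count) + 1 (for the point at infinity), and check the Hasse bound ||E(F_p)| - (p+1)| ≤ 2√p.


Affine points = {(1, 6), (1, 11), (2, 7), (2, 10), (4, 7), (4, 10), (6, 3), (6, 14), (9, 8), (9, 9), (10, 1), (10, 16), (11, 7), (11, 10), (13, 3), (13, 14), (14, 1), (14, 16), (15, 3), (15, 14)}; affine count = 20; |E(F_17)| = 21.

Discriminant check: Δ ∝ 4a³ + 27b² = 4·6³ + 27·12² = 4·216 + 27·144 ≡ 9 (mod 17). Nonzero ⇒ E is nonsingular.
For each x ∈ F_17, compute rhs = x³ + 6·x + 12 mod 17, then count y ∈ F_17 with y² ≡ rhs.
  x = 0: rhs = 12, matching y values: none (0 points).
  x = 1: rhs = 2, matching y values: 6, 11 (2 points).
  x = 2: rhs = 15, matching y values: 7, 10 (2 points).
  x = 3: rhs = 6, matching y values: none (0 points).
  x = 4: rhs = 15, matching y values: 7, 10 (2 points).
  x = 5: rhs = 14, matching y values: none (0 points).
  x = 6: rhs = 9, matching y values: 3, 14 (2 points).
  x = 7: rhs = 6, matching y values: none (0 points).
  x = 8: rhs = 11, matching y values: none (0 points).
  x = 9: rhs = 13, matching y values: 8, 9 (2 points).
  x = 10: rhs = 1, matching y values: 1, 16 (2 points).
  x = 11: rhs = 15, matching y values: 7, 10 (2 points).
  x = 12: rhs = 10, matching y values: none (0 points).
  x = 13: rhs = 9, matching y values: 3, 14 (2 points).
  x = 14: rhs = 1, matching y values: 1, 16 (2 points).
  x = 15: rhs = 9, matching y values: 3, 14 (2 points).
  x = 16: rhs = 5, matching y values: none (0 points).
Total affine count: 20.
Full point count |E(F_17)| = 20 + 1 = 21.
Hasse bound: |21 − (17+1)| = |3| = 3 ≤ 2√17 ≈ 8.2462 ✓.


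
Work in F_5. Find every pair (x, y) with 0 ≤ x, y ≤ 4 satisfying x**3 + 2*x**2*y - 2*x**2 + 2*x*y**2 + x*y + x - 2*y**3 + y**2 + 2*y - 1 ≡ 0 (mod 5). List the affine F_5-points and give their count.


Affine F_5-points: {(0, 1), (0, 3), (0, 4), (1, 1), (1, 2), (4, 0), (4, 1)}; count = 7.

For each of the 25 pairs (x, y) ∈ F_5², evaluate f(x, y) mod 5. Record the zeros.
  x = 0: [0↦4, 1↦0, 2↦1, 3↦0, 4↦0]  zeros at y ∈ {1, 3, 4}
  x = 1: [0↦4, 1↦0, 2↦0, 3↦2, 4↦4]  zeros at y ∈ {1, 2}
  x = 2: [0↦1, 1↦1, 2↦4, 3↦3, 4↦1]  zeros at y ∈ ∅
  x = 3: [0↦1, 1↦4, 2↦4, 3↦4, 4↦2]  zeros at y ∈ ∅
  x = 4: [0↦0, 1↦0, 2↦1, 3↦1, 4↦3]  zeros at y ∈ {0, 1}
Collecting zeros: affine points = {(0, 1), (0, 3), (0, 4), (1, 1), (1, 2), (4, 0), (4, 1)}.
Total count |C(F_5)_aff| = 7.


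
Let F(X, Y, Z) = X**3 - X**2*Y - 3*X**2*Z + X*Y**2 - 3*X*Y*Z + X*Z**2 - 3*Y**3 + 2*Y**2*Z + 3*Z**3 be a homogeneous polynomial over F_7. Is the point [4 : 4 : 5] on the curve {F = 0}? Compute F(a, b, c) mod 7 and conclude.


F(4,4,5) ≡ 6 (mod 7); P is NOT on the curve.

Evaluate F(4, 4, 5) term-by-term (mod 7).
  X**3 ↦ 1·64·1·1 = 64
  -X**2*Y ↦ -1·16·4·1 = -64
  -3*X**2*Z ↦ -3·16·1·5 = -240
  X*Y**2 ↦ 1·4·16·1 = 64
  -3*X*Y*Z ↦ -3·4·4·5 = -240
  X*Z**2 ↦ 1·4·1·25 = 100
  -3*Y**3 ↦ -3·1·64·1 = -192
  2*Y**2*Z ↦ 2·1·16·5 = 160
  3*Z**3 ↦ 3·1·1·125 = 375
Sum: F(4, 4, 5) = (64) + (-64) + (-240) + (64) + (-240) + (100) + (-192) + (160) + (375) = 27.
Reducing mod 7: 27 ≡ 6 (mod 7).
Since F(a, b, c) ≡ 6 ≠ 0 (mod 7), P does NOT lie on the curve.


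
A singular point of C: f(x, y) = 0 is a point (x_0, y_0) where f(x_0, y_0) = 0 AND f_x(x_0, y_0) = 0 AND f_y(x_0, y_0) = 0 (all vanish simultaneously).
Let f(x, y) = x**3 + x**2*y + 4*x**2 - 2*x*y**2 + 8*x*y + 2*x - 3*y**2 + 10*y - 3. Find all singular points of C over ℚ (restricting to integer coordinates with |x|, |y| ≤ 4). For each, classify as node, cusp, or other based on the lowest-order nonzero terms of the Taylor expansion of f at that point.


Singular points: {(-2, 1)}; classification: node.

Compute partial derivatives:
  f_x = 3*x**2 + 2*x*y + 8*x - 2*y**2 + 8*y + 2.
  f_y = x**2 - 4*x*y + 8*x - 6*y + 10.
Scan x_0 ∈ {−4, ..., 4}. For each x_0, f_y(x_0, y) is a polynomial in y; find its integer roots y ∈ {−4, ..., 4}, then test f_x and f at those candidates.
  x = -4: f_y(-4, y) = 10*y - 6; no integer root y with |y| ≤ 4.
  x = -3: f_y(-3, y) = 6*y - 5; no integer root y with |y| ≤ 4.
  x = -2: f_y(-2, y) = 2*y - 2; vanishes at y ∈ {1}. (-2, 1): f_x = 0, f = 0 — SINGULAR.
  x = -1: f_y(-1, y) = 3 - 2*y; no integer root y with |y| ≤ 4.
  x = 0: f_y(0, y) = 10 - 6*y; no integer root y with |y| ≤ 4.
  x = 1: f_y(1, y) = 19 - 10*y; no integer root y with |y| ≤ 4.
  x = 2: f_y(2, y) = 30 - 14*y; no integer root y with |y| ≤ 4.
  x = 3: f_y(3, y) = 43 - 18*y; no integer root y with |y| ≤ 4.
  x = 4: f_y(4, y) = 58 - 22*y; no integer root y with |y| ≤ 4.
Only singular point on the grid: (-2, 1).
Classify: substitute x = -2 + u, y = 1 + v and expand: f = u**3 + u**2*v - u**2 - 2*u*v**2 + v**2.
No constant or linear terms (consistent with a singular point). Quadratic part: -u**2 + v**2. Cubic part: u**3 + u**2*v - 2*u*v**2.
The quadratic part v**2 - u**2 = (v − u)(v + u) splits into two distinct linear factors, so there are two distinct tangent lines y − 1 = ±(x − -2) — this is a node (ordinary double point).
Classification: node.


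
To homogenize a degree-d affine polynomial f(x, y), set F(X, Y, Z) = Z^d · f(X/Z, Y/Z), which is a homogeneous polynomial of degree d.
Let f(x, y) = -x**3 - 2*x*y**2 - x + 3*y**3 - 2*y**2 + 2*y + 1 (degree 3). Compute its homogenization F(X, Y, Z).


F(X, Y, Z) = -X**3 - 2*X*Y**2 - X*Z**2 + 3*Y**3 - 2*Y**2*Z + 2*Y*Z**2 + Z**3

deg(f) = 3.
Substitute x = X/Z, y = Y/Z into f, then multiply by Z^3.
  monomial -1·x^3·y^0 ↦ -1·X^3·Y^0·Z^0.
  monomial -2·x^1·y^2 ↦ -2·X^1·Y^2·Z^0.
  monomial -1·x^1·y^0 ↦ -1·X^1·Y^0·Z^2.
  monomial 3·x^0·y^3 ↦ 3·X^0·Y^3·Z^0.
  monomial -2·x^0·y^2 ↦ -2·X^0·Y^2·Z^1.
  monomial 2·x^0·y^1 ↦ 2·X^0·Y^1·Z^2.
  monomial 1·x^0·y^0 ↦ 1·X^0·Y^0·Z^3.
Collecting: F(X, Y, Z) = -X**3 - 2*X*Y**2 - X*Z**2 + 3*Y**3 - 2*Y**2*Z + 2*Y*Z**2 + Z**3.


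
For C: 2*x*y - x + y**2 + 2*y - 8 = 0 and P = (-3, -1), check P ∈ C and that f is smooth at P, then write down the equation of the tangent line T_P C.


Tangent line at P: -3*x - 6*y - 15 = 0.

Step 1: f(-3, -1) = 0, so P lies on C.
Step 2: partial derivatives
  f_x(x, y) = 2*y - 1, f_y(x, y) = 2*x + 2*y + 2.
  f_x(P) = -3, f_y(P) = -6 (gradient nonzero, so P is smooth).
Step 3: tangent line at P: -3·(x − -3) + -6·(y − -1) = 0.
Expanding: -3*x - 6*y - 15 = 0.


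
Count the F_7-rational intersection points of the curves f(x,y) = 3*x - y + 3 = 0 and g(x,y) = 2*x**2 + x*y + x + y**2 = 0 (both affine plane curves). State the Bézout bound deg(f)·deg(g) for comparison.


Common zeros: {(5, 4)}; count = 1; Bézout bound = 2.

deg(f) = 1, deg(g) = 2, so Bézout bound = 2.
Scan x ∈ F_7. For each x, list the y ∈ F_7 with f(x, y) ≡ 0 and those with g(x, y) ≡ 0 (mod 7); the common zeros in that column are the intersection.
  x = 0: f ≡ 0 at y ∈ {3}; g ≡ 0 at y ∈ {0}; common: ∅.
  x = 1: f ≡ 0 at y ∈ {6}; g ≡ 0 at y ∈ ∅; common: ∅.
  x = 2: f ≡ 0 at y ∈ {2}; g ≡ 0 at y ∈ ∅; common: ∅.
  x = 3: f ≡ 0 at y ∈ {5}; g ≡ 0 at y ∈ {0, 4}; common: ∅.
  x = 4: f ≡ 0 at y ∈ {1}; g ≡ 0 at y ∈ ∅; common: ∅.
  x = 5: f ≡ 0 at y ∈ {4}; g ≡ 0 at y ∈ {4, 5}; common: {4}.
  x = 6: f ≡ 0 at y ∈ {0}; g ≡ 0 at y ∈ {3, 5}; common: ∅.
Collecting: common zeros = {(5, 4)}, so the count is 1.
Comparison with the Bézout bound: 1 ≤ 2 = deg(f)·deg(g), as expected for curves with no common component (the affine F_7-count falls short of the bound because intersections may lie at infinity, over extension fields, or carry multiplicity).


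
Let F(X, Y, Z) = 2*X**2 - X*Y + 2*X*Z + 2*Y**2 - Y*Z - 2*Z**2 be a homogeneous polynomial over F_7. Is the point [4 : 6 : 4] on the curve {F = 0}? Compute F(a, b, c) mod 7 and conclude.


F(4,6,4) ≡ 0 (mod 7); P is on the curve.

Evaluate F(4, 6, 4) term-by-term (mod 7).
  2*X**2 ↦ 2·16·1·1 = 32
  -X*Y ↦ -1·4·6·1 = -24
  2*X*Z ↦ 2·4·1·4 = 32
  2*Y**2 ↦ 2·1·36·1 = 72
  -Y*Z ↦ -1·1·6·4 = -24
  -2*Z**2 ↦ -2·1·1·16 = -32
Sum: F(4, 6, 4) = (32) + (-24) + (32) + (72) + (-24) + (-32) = 56.
Reducing mod 7: 56 ≡ 0 (mod 7).
Since F(a, b, c) ≡ 0 (mod 7), P lies on the curve.


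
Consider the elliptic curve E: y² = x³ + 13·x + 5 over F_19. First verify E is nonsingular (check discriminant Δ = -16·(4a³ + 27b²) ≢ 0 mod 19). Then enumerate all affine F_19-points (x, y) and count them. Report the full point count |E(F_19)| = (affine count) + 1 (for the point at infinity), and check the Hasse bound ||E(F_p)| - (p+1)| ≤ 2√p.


Affine points = {(0, 9), (0, 10), (1, 0), (2, 1), (2, 18), (4, 8), (4, 11), (5, 9), (5, 10), (11, 4), (11, 15), (14, 9), (14, 10), (17, 3), (17, 16)}; affine count = 15; |E(F_19)| = 16.

Discriminant check: Δ ∝ 4a³ + 27b² = 4·13³ + 27·5² = 4·2197 + 27·25 ≡ 1 (mod 19). Nonzero ⇒ E is nonsingular.
For each x ∈ F_19, compute rhs = x³ + 13·x + 5 mod 19, then count y ∈ F_19 with y² ≡ rhs.
  x = 0: rhs = 5, matching y values: 9, 10 (2 points).
  x = 1: rhs = 0, matching y values: 0 (1 points).
  x = 2: rhs = 1, matching y values: 1, 18 (2 points).
  x = 3: rhs = 14, matching y values: none (0 points).
  x = 4: rhs = 7, matching y values: 8, 11 (2 points).
  x = 5: rhs = 5, matching y values: 9, 10 (2 points).
  x = 6: rhs = 14, matching y values: none (0 points).
  x = 7: rhs = 2, matching y values: none (0 points).
  x = 8: rhs = 13, matching y values: none (0 points).
  x = 9: rhs = 15, matching y values: none (0 points).
  x = 10: rhs = 14, matching y values: none (0 points).
  x = 11: rhs = 16, matching y values: 4, 15 (2 points).
  x = 12: rhs = 8, matching y values: none (0 points).
  x = 13: rhs = 15, matching y values: none (0 points).
  x = 14: rhs = 5, matching y values: 9, 10 (2 points).
  x = 15: rhs = 3, matching y values: none (0 points).
  x = 16: rhs = 15, matching y values: none (0 points).
  x = 17: rhs = 9, matching y values: 3, 16 (2 points).
  x = 18: rhs = 10, matching y values: none (0 points).
Total affine count: 15.
Full point count |E(F_19)| = 15 + 1 = 16.
Hasse bound: |16 − (19+1)| = |-4| = 4 ≤ 2√19 ≈ 8.7178 ✓.


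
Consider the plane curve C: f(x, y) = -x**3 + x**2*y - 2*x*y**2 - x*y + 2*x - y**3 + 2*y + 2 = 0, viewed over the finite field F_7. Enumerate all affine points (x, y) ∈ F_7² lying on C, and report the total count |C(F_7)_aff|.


Affine F_7-points: {(1, 6), (3, 2), (3, 4), (4, 1), (5, 5), (6, 6)}; count = 6.

For each of the 49 pairs (x, y) ∈ F_7², evaluate f(x, y) mod 7. Record the zeros.
  x = 0: [0↦2, 1↦3, 2↦5, 3↦2, 4↦2, 5↦6, 6↦1]  zeros at y ∈ ∅
  x = 1: [0↦3, 1↦2, 2↦5, 3↦6, 4↦6, 5↦6, 6↦0]  zeros at y ∈ {6}
  x = 2: [0↦5, 1↦4, 2↦3, 3↦3, 4↦5, 5↦3, 6↦5]  zeros at y ∈ ∅
  x = 3: [0↦2, 1↦3, 2↦0, 3↦1, 4↦0, 5↦5, 6↦3]  zeros at y ∈ {2, 4}
  x = 4: [0↦2, 1↦0, 2↦4, 3↦1, 4↦6, 5↦6, 6↦2]  zeros at y ∈ {1}
  x = 5: [0↦6, 1↦3, 2↦2, 3↦4, 4↦3, 5↦0, 6↦3]  zeros at y ∈ {5}
  x = 6: [0↦1, 1↦6, 2↦2, 3↦4, 4↦6, 5↦2, 6↦0]  zeros at y ∈ {6}
Collecting zeros: affine points = {(1, 6), (3, 2), (3, 4), (4, 1), (5, 5), (6, 6)}.
Total count |C(F_7)_aff| = 6.


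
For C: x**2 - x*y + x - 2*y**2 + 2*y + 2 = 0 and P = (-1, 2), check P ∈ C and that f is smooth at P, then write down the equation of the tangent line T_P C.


Tangent line at P: -3*x - 5*y + 7 = 0.

Step 1: f(-1, 2) = 0, so P lies on C.
Step 2: partial derivatives
  f_x(x, y) = 2*x - y + 1, f_y(x, y) = -x - 4*y + 2.
  f_x(P) = -3, f_y(P) = -5 (gradient nonzero, so P is smooth).
Step 3: tangent line at P: -3·(x − -1) + -5·(y − 2) = 0.
Expanding: -3*x - 5*y + 7 = 0.


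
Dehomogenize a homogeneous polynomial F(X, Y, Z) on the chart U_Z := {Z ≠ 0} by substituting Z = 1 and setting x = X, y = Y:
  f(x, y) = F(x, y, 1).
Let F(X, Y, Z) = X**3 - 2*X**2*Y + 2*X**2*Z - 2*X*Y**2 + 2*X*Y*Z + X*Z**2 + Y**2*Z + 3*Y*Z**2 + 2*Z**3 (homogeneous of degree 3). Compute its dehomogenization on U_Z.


f(x, y) = x**3 - 2*x**2*y + 2*x**2 - 2*x*y**2 + 2*x*y + x + y**2 + 3*y + 2

On U_Z we set Z = 1. Each monomial c·X^i·Y^j·Z^k in F becomes c·x^i·y^j·1^k = c·x^i·y^j.
Substituting Z = 1: F(X, Y, 1) = x**3 - 2*x**2*y + 2*x**2 - 2*x*y**2 + 2*x*y + x + y**2 + 3*y + 2.
Note: deg(f) ≤ deg(F) = 3; strict inequality happens when F is divisible by Z (lost terms).


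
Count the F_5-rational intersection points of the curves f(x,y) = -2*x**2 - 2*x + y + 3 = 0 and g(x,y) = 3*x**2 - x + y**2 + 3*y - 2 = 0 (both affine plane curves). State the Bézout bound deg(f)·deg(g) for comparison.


Common zeros: ∅; count = 0; Bézout bound = 4.

deg(f) = 2, deg(g) = 2, so Bézout bound = 4.
Scan x ∈ F_5. For each x, list the y ∈ F_5 with f(x, y) ≡ 0 and those with g(x, y) ≡ 0 (mod 5); the common zeros in that column are the intersection.
  x = 0: f ≡ 0 at y ∈ {2}; g ≡ 0 at y ∈ ∅; common: ∅.
  x = 1: f ≡ 0 at y ∈ {1}; g ≡ 0 at y ∈ {0, 2}; common: ∅.
  x = 2: f ≡ 0 at y ∈ {4}; g ≡ 0 at y ∈ ∅; common: ∅.
  x = 3: f ≡ 0 at y ∈ {1}; g ≡ 0 at y ∈ {3, 4}; common: ∅.
  x = 4: f ≡ 0 at y ∈ {2}; g ≡ 0 at y ∈ {3, 4}; common: ∅.
Collecting: common zeros = ∅, so the count is 0.
Comparison with the Bézout bound: 0 ≤ 4 = deg(f)·deg(g), as expected for curves with no common component (the affine F_5-count falls short of the bound because intersections may lie at infinity, over extension fields, or carry multiplicity).


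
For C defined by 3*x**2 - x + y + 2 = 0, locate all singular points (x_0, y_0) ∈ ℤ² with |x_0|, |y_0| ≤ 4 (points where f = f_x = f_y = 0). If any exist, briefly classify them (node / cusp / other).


No singular points in the scanned grid; C is smooth there.

Compute partial derivatives:
  f_x = 6*x - 1.
  f_y = 1.
f_y = 1 is a nonzero constant, so f_y never vanishes: no point (x, y) can satisfy f = f_x = f_y = 0. In particular no (x, y) ∈ {−4, ..., 4}² is singular; the curve is smooth.


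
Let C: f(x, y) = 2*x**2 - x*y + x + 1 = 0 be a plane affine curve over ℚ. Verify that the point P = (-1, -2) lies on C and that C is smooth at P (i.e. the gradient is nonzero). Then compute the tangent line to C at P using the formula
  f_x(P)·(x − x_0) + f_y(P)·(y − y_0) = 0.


Tangent line at P: -x + y + 1 = 0.

Step 1: f(-1, -2) = 0, so P lies on C.
Step 2: partial derivatives
  f_x(x, y) = 4*x - y + 1, f_y(x, y) = -x.
  f_x(P) = -1, f_y(P) = 1 (gradient nonzero, so P is smooth).
Step 3: tangent line at P: -1·(x − -1) + 1·(y − -2) = 0.
Expanding: -x + y + 1 = 0.


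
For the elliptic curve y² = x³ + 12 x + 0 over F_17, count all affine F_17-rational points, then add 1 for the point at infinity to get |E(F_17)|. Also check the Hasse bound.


Affine points = {(0, 0), (1, 8), (1, 9), (2, 7), (2, 10), (5, 7), (5, 10), (6, 4), (6, 13), (7, 6), (7, 11), (8, 8), (8, 9), (9, 2), (9, 15), (10, 7), (10, 10), (11, 1), (11, 16), (12, 6), (12, 11), (15, 6), (15, 11), (16, 2), (16, 15)}; affine count = 25; |E(F_17)| = 26.

Discriminant check: Δ ∝ 4a³ + 27b² = 4·12³ + 27·0² = 4·1728 + 27·0 ≡ 10 (mod 17). Nonzero ⇒ E is nonsingular.
For each x ∈ F_17, compute rhs = x³ + 12·x + 0 mod 17, then count y ∈ F_17 with y² ≡ rhs.
  x = 0: rhs = 0, matching y values: 0 (1 points).
  x = 1: rhs = 13, matching y values: 8, 9 (2 points).
  x = 2: rhs = 15, matching y values: 7, 10 (2 points).
  x = 3: rhs = 12, matching y values: none (0 points).
  x = 4: rhs = 10, matching y values: none (0 points).
  x = 5: rhs = 15, matching y values: 7, 10 (2 points).
  x = 6: rhs = 16, matching y values: 4, 13 (2 points).
  x = 7: rhs = 2, matching y values: 6, 11 (2 points).
  x = 8: rhs = 13, matching y values: 8, 9 (2 points).
  x = 9: rhs = 4, matching y values: 2, 15 (2 points).
  x = 10: rhs = 15, matching y values: 7, 10 (2 points).
  x = 11: rhs = 1, matching y values: 1, 16 (2 points).
  x = 12: rhs = 2, matching y values: 6, 11 (2 points).
  x = 13: rhs = 7, matching y values: none (0 points).
  x = 14: rhs = 5, matching y values: none (0 points).
  x = 15: rhs = 2, matching y values: 6, 11 (2 points).
  x = 16: rhs = 4, matching y values: 2, 15 (2 points).
Total affine count: 25.
Full point count |E(F_17)| = 25 + 1 = 26.
Hasse bound: |26 − (17+1)| = |8| = 8 ≤ 2√17 ≈ 8.2462 ✓.


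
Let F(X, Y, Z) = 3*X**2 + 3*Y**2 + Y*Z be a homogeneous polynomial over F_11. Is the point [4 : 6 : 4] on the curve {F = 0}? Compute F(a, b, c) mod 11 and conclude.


F(4,6,4) ≡ 4 (mod 11); P is NOT on the curve.

Evaluate F(4, 6, 4) term-by-term (mod 11).
  3*X**2 ↦ 3·16·1·1 = 48
  3*Y**2 ↦ 3·1·36·1 = 108
  Y*Z ↦ 1·1·6·4 = 24
Sum: F(4, 6, 4) = (48) + (108) + (24) = 180.
Reducing mod 11: 180 ≡ 4 (mod 11).
Since F(a, b, c) ≡ 4 ≠ 0 (mod 11), P does NOT lie on the curve.


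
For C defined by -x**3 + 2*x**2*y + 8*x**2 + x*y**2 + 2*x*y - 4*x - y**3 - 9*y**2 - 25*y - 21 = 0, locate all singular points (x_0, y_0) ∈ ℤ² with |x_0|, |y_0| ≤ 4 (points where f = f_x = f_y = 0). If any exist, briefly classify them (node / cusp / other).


Singular points: {(1, -3)}; classification: node.

Compute partial derivatives:
  f_x = -3*x**2 + 4*x*y + 16*x + y**2 + 2*y - 4.
  f_y = 2*x**2 + 2*x*y + 2*x - 3*y**2 - 18*y - 25.
Scan x_0 ∈ {−4, ..., 4}. For each x_0, f_y(x_0, y) is a polynomial in y; find its integer roots y ∈ {−4, ..., 4}, then test f_x and f at those candidates.
  x = -4: f_y(-4, y) = -3*y**2 - 26*y - 1; no integer root y with |y| ≤ 4.
  x = -3: f_y(-3, y) = -3*y**2 - 24*y - 13; no integer root y with |y| ≤ 4.
  x = -2: f_y(-2, y) = -3*y**2 - 22*y - 21; no integer root y with |y| ≤ 4.
  x = -1: f_y(-1, y) = -3*y**2 - 20*y - 25; no integer root y with |y| ≤ 4.
  x = 0: f_y(0, y) = -3*y**2 - 18*y - 25; no integer root y with |y| ≤ 4.
  x = 1: f_y(1, y) = -3*y**2 - 16*y - 21; vanishes at y ∈ {-3}. (1, -3): f_x = 0, f = 0 — SINGULAR.
  x = 2: f_y(2, y) = -3*y**2 - 14*y - 13; no integer root y with |y| ≤ 4.
  x = 3: f_y(3, y) = -3*y**2 - 12*y - 1; no integer root y with |y| ≤ 4.
  x = 4: f_y(4, y) = -3*y**2 - 10*y + 15; no integer root y with |y| ≤ 4.
Only singular point on the grid: (1, -3).
Classify: substitute x = 1 + u, y = -3 + v and expand: f = -u**3 + 2*u**2*v - u**2 + u*v**2 - v**3 + v**2.
No constant or linear terms (consistent with a singular point). Quadratic part: -u**2 + v**2. Cubic part: -u**3 + 2*u**2*v + u*v**2 - v**3.
The quadratic part v**2 - u**2 = (v − u)(v + u) splits into two distinct linear factors, so there are two distinct tangent lines y − -3 = ±(x − 1) — this is a node (ordinary double point).
Classification: node.


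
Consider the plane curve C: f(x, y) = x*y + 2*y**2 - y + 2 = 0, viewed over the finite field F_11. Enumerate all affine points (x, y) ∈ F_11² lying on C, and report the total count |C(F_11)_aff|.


Affine F_11-points: {(4, 7), (4, 8), (5, 10), (6, 5), (6, 9), (7, 2), (7, 6), (8, 1), (9, 3), (9, 4)}; count = 10.

For each of the 121 pairs (x, y) ∈ F_11², evaluate f(x, y) mod 11. Record the zeros.
  x = 0: [0↦2, 1↦3, 2↦8, 3↦6, 4↦8, 5↦3, 6↦2, 7↦5, 8↦1, 9↦1, 10↦5]  zeros at y ∈ ∅
  x = 1: [0↦2, 1↦4, 2↦10, 3↦9, 4↦1, 5↦8, 6↦8, 7↦1, 8↦9, 9↦10, 10↦4]  zeros at y ∈ ∅
  x = 2: [0↦2, 1↦5, 2↦1, 3↦1, 4↦5, 5↦2, 6↦3, 7↦8, 8↦6, 9↦8, 10↦3]  zeros at y ∈ ∅
  x = 3: [0↦2, 1↦6, 2↦3, 3↦4, 4↦9, 5↦7, 6↦9, 7↦4, 8↦3, 9↦6, 10↦2]  zeros at y ∈ ∅
  x = 4: [0↦2, 1↦7, 2↦5, 3↦7, 4↦2, 5↦1, 6↦4, 7↦0, 8↦0, 9↦4, 10↦1]  zeros at y ∈ {7, 8}
  x = 5: [0↦2, 1↦8, 2↦7, 3↦10, 4↦6, 5↦6, 6↦10, 7↦7, 8↦8, 9↦2, 10↦0]  zeros at y ∈ {10}
  x = 6: [0↦2, 1↦9, 2↦9, 3↦2, 4↦10, 5↦0, 6↦5, 7↦3, 8↦5, 9↦0, 10↦10]  zeros at y ∈ {5, 9}
  x = 7: [0↦2, 1↦10, 2↦0, 3↦5, 4↦3, 5↦5, 6↦0, 7↦10, 8↦2, 9↦9, 10↦9]  zeros at y ∈ {2, 6}
  x = 8: [0↦2, 1↦0, 2↦2, 3↦8, 4↦7, 5↦10, 6↦6, 7↦6, 8↦10, 9↦7, 10↦8]  zeros at y ∈ {1}
  x = 9: [0↦2, 1↦1, 2↦4, 3↦0, 4↦0, 5↦4, 6↦1, 7↦2, 8↦7, 9↦5, 10↦7]  zeros at y ∈ {3, 4}
  x = 10: [0↦2, 1↦2, 2↦6, 3↦3, 4↦4, 5↦9, 6↦7, 7↦9, 8↦4, 9↦3, 10↦6]  zeros at y ∈ ∅
Collecting zeros: affine points = {(4, 7), (4, 8), (5, 10), (6, 5), (6, 9), (7, 2), (7, 6), (8, 1), (9, 3), (9, 4)}.
Total count |C(F_11)_aff| = 10.


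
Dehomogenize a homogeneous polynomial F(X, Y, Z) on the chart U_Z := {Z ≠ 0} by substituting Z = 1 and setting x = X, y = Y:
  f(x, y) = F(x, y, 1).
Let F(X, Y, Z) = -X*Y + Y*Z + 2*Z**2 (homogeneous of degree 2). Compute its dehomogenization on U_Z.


f(x, y) = -x*y + y + 2

On U_Z we set Z = 1. Each monomial c·X^i·Y^j·Z^k in F becomes c·x^i·y^j·1^k = c·x^i·y^j.
Substituting Z = 1: F(X, Y, 1) = -x*y + y + 2.
Note: deg(f) ≤ deg(F) = 2; strict inequality happens when F is divisible by Z (lost terms).


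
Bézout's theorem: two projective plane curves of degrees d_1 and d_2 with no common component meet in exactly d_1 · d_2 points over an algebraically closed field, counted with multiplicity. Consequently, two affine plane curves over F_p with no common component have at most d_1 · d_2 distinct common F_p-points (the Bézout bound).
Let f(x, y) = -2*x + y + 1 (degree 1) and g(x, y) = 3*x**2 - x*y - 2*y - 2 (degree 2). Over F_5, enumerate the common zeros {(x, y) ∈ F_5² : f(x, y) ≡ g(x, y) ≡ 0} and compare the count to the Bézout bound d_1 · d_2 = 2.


Common zeros: {(0, 4), (3, 0)}; count = 2; Bézout bound = 2.

deg(f) = 1, deg(g) = 2, so Bézout bound = 2.
Scan x ∈ F_5. For each x, list the y ∈ F_5 with f(x, y) ≡ 0 and those with g(x, y) ≡ 0 (mod 5); the common zeros in that column are the intersection.
  x = 0: f ≡ 0 at y ∈ {4}; g ≡ 0 at y ∈ {4}; common: {4}.
  x = 1: f ≡ 0 at y ∈ {1}; g ≡ 0 at y ∈ {2}; common: ∅.
  x = 2: f ≡ 0 at y ∈ {3}; g ≡ 0 at y ∈ {0}; common: ∅.
  x = 3: f ≡ 0 at y ∈ {0}; g ≡ 0 at y ∈ {0, 1, 2, 3, 4}; common: {0}.
  x = 4: f ≡ 0 at y ∈ {2}; g ≡ 0 at y ∈ {1}; common: ∅.
Collecting: common zeros = {(0, 4), (3, 0)}, so the count is 2.
Comparison with the Bézout bound: 2 ≤ 2 = deg(f)·deg(g), as expected for curves with no common component (the bound is attained).


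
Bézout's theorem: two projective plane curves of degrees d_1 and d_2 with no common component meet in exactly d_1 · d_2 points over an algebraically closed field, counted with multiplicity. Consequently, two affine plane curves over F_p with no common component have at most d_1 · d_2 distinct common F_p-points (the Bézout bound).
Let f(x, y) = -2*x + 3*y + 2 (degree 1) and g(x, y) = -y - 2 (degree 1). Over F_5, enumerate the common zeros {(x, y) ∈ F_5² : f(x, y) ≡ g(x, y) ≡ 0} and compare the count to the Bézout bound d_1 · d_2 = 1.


Common zeros: {(3, 3)}; count = 1; Bézout bound = 1.

deg(f) = 1, deg(g) = 1, so Bézout bound = 1.
Scan x ∈ F_5. For each x, list the y ∈ F_5 with f(x, y) ≡ 0 and those with g(x, y) ≡ 0 (mod 5); the common zeros in that column are the intersection.
  x = 0: f ≡ 0 at y ∈ {1}; g ≡ 0 at y ∈ {3}; common: ∅.
  x = 1: f ≡ 0 at y ∈ {0}; g ≡ 0 at y ∈ {3}; common: ∅.
  x = 2: f ≡ 0 at y ∈ {4}; g ≡ 0 at y ∈ {3}; common: ∅.
  x = 3: f ≡ 0 at y ∈ {3}; g ≡ 0 at y ∈ {3}; common: {3}.
  x = 4: f ≡ 0 at y ∈ {2}; g ≡ 0 at y ∈ {3}; common: ∅.
Collecting: common zeros = {(3, 3)}, so the count is 1.
Comparison with the Bézout bound: 1 ≤ 1 = deg(f)·deg(g), as expected for curves with no common component (the bound is attained).


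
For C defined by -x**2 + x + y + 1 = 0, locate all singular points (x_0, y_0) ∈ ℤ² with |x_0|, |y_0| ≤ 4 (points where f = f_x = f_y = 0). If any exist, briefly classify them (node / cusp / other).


No singular points in the scanned grid; C is smooth there.

Compute partial derivatives:
  f_x = 1 - 2*x.
  f_y = 1.
f_y = 1 is a nonzero constant, so f_y never vanishes: no point (x, y) can satisfy f = f_x = f_y = 0. In particular no (x, y) ∈ {−4, ..., 4}² is singular; the curve is smooth.


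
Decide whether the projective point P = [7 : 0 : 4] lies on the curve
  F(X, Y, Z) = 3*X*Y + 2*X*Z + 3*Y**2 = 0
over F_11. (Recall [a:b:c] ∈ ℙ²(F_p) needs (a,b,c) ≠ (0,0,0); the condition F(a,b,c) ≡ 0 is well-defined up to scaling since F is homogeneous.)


F(7,0,4) ≡ 1 (mod 11); P is NOT on the curve.

Evaluate F(7, 0, 4) term-by-term (mod 11).
  3*X*Y ↦ 3·7·0·1 = 0
  2*X*Z ↦ 2·7·1·4 = 56
  3*Y**2 ↦ 3·1·0·1 = 0
Sum: F(7, 0, 4) = (0) + (56) + (0) = 56.
Reducing mod 11: 56 ≡ 1 (mod 11).
Since F(a, b, c) ≡ 1 ≠ 0 (mod 11), P does NOT lie on the curve.


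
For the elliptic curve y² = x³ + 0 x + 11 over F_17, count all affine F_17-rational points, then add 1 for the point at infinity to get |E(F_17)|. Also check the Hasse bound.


Affine points = {(2, 6), (2, 11), (3, 2), (3, 15), (5, 0), (8, 8), (8, 9), (9, 3), (9, 14), (10, 5), (10, 12), (11, 4), (11, 13), (13, 7), (13, 10), (14, 1), (14, 16)}; affine count = 17; |E(F_17)| = 18.

Discriminant check: Δ ∝ 4a³ + 27b² = 4·0³ + 27·11² = 4·0 + 27·121 ≡ 3 (mod 17). Nonzero ⇒ E is nonsingular.
For each x ∈ F_17, compute rhs = x³ + 0·x + 11 mod 17, then count y ∈ F_17 with y² ≡ rhs.
  x = 0: rhs = 11, matching y values: none (0 points).
  x = 1: rhs = 12, matching y values: none (0 points).
  x = 2: rhs = 2, matching y values: 6, 11 (2 points).
  x = 3: rhs = 4, matching y values: 2, 15 (2 points).
  x = 4: rhs = 7, matching y values: none (0 points).
  x = 5: rhs = 0, matching y values: 0 (1 points).
  x = 6: rhs = 6, matching y values: none (0 points).
  x = 7: rhs = 14, matching y values: none (0 points).
  x = 8: rhs = 13, matching y values: 8, 9 (2 points).
  x = 9: rhs = 9, matching y values: 3, 14 (2 points).
  x = 10: rhs = 8, matching y values: 5, 12 (2 points).
  x = 11: rhs = 16, matching y values: 4, 13 (2 points).
  x = 12: rhs = 5, matching y values: none (0 points).
  x = 13: rhs = 15, matching y values: 7, 10 (2 points).
  x = 14: rhs = 1, matching y values: 1, 16 (2 points).
  x = 15: rhs = 3, matching y values: none (0 points).
  x = 16: rhs = 10, matching y values: none (0 points).
Total affine count: 17.
Full point count |E(F_17)| = 17 + 1 = 18.
Hasse bound: |18 − (17+1)| = |0| = 0 ≤ 2√17 ≈ 8.2462 ✓.


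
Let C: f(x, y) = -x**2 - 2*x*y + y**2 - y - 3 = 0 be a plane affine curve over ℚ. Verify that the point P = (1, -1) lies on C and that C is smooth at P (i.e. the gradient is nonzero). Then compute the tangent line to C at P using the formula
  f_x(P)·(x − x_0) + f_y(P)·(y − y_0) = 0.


Tangent line at P: -5*y - 5 = 0.

Step 1: f(1, -1) = 0, so P lies on C.
Step 2: partial derivatives
  f_x(x, y) = -2*x - 2*y, f_y(x, y) = -2*x + 2*y - 1.
  f_x(P) = 0, f_y(P) = -5 (gradient nonzero, so P is smooth).
Step 3: tangent line at P: 0·(x − 1) + -5·(y − -1) = 0.
Expanding: -5*y - 5 = 0.


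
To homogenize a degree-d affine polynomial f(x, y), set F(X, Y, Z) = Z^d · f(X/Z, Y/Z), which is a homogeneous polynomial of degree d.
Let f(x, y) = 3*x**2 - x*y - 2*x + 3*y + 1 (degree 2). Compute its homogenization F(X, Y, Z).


F(X, Y, Z) = 3*X**2 - X*Y - 2*X*Z + 3*Y*Z + Z**2

deg(f) = 2.
Substitute x = X/Z, y = Y/Z into f, then multiply by Z^2.
  monomial 3·x^2·y^0 ↦ 3·X^2·Y^0·Z^0.
  monomial -1·x^1·y^1 ↦ -1·X^1·Y^1·Z^0.
  monomial -2·x^1·y^0 ↦ -2·X^1·Y^0·Z^1.
  monomial 3·x^0·y^1 ↦ 3·X^0·Y^1·Z^1.
  monomial 1·x^0·y^0 ↦ 1·X^0·Y^0·Z^2.
Collecting: F(X, Y, Z) = 3*X**2 - X*Y - 2*X*Z + 3*Y*Z + Z**2.


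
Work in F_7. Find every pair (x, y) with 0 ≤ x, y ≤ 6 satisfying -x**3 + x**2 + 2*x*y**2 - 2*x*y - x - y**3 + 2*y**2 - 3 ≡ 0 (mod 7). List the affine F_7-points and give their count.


Affine F_7-points: {(0, 4), (0, 6), (1, 2), (2, 4), (3, 5), (6, 0), (6, 3), (6, 4)}; count = 8.

For each of the 49 pairs (x, y) ∈ F_7², evaluate f(x, y) mod 7. Record the zeros.
  x = 0: [0↦4, 1↦5, 2↦4, 3↦2, 4↦0, 5↦6, 6↦0]  zeros at y ∈ {4, 6}
  x = 1: [0↦3, 1↦4, 2↦0, 3↦6, 4↦2, 5↦3, 6↦3]  zeros at y ∈ {2}
  x = 2: [0↦5, 1↦6, 2↦6, 3↦6, 4↦0, 5↦3, 6↦2]  zeros at y ∈ {4}
  x = 3: [0↦4, 1↦5, 2↦2, 3↦3, 4↦2, 5↦0, 6↦5]  zeros at y ∈ {5}
  x = 4: [0↦1, 1↦2, 2↦3, 3↦5, 4↦2, 5↦2, 6↦6]  zeros at y ∈ ∅
  x = 5: [0↦4, 1↦5, 2↦3, 3↦6, 4↦1, 5↦3, 6↦6]  zeros at y ∈ ∅
  x = 6: [0↦0, 1↦1, 2↦3, 3↦0, 4↦0, 5↦4, 6↦6]  zeros at y ∈ {0, 3, 4}
Collecting zeros: affine points = {(0, 4), (0, 6), (1, 2), (2, 4), (3, 5), (6, 0), (6, 3), (6, 4)}.
Total count |C(F_7)_aff| = 8.
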